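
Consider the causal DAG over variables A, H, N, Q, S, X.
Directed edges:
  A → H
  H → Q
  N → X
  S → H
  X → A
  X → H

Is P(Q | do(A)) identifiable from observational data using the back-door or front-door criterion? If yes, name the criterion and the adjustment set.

P(Q|do(A)): backdoor, adjust for {X}.

desc(A)\{A}={H,Q}; candidates ⊆ {N,S,X}.
size 0: {}; under {} A still reaches {H,N,Q,X} ∋ Q.
{X}: A⊥Q given {X} in G with A→· removed — back-door holds.
P(Q|do(A)) = Σ_{X} P(Q|A,X)·P(X).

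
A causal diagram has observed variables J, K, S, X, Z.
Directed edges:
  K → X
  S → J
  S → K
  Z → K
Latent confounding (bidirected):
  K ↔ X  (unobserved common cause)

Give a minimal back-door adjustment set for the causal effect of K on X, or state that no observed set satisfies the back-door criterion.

K→X: no observed back-door set.

desc(K)\{K}={X}; candidates ⊆ {J,S,Z}.
K↔X: latent back-door arc(s) into K.
size 0: {}; under {} K still reaches {J,S,X,Z} ∋ X.
size 1: {J}, {S}, {Z}; under {J} K still reaches {S,X,Z} ∋ X.
size 2: {J,S}, {J,Z}, {S,Z}; under {J,S} K still reaches {X,Z} ∋ X.
K↔X cannot be blocked by any observed set — no back-door set.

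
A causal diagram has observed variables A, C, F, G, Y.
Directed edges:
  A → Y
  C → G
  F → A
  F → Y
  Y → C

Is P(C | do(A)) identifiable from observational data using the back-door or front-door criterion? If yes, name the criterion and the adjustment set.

desc(A)\{A}={C,G,Y}; candidates ⊆ {F}.
size 0: {}; under {} A still reaches {C,F,G,Y} ∋ C.
{F}: A⊥C given {F} in G with A→· removed — back-door holds.
P(C|do(A)) = Σ_{F} P(C|A,F)·P(F).

P(C|do(A)): backdoor, adjust for {F}.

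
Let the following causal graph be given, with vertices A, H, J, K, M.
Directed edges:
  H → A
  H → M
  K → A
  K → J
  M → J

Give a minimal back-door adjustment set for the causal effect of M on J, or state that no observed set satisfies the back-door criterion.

M→J: minimal back-door set ∅.

desc(M)\{M}={J}; candidates ⊆ {A,H,K}.
∅: M⊥J given ∅ in G with M→· removed — back-door holds.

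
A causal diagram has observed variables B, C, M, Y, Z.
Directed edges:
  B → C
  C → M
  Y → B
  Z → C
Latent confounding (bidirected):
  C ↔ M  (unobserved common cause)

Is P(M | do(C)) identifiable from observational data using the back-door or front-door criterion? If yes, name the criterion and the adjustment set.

P(M|do(C)): not identifiable (no BD/FD set).

desc(C)\{C}={M}; candidates ⊆ {B,Y,Z}.
C↔M: latent back-door arc(s) into C.
size 0: {}; under {} C still reaches {B,M,Y,Z} ∋ M.
size 1: {B}, {Y}, {Z}; under {B} C still reaches {M,Z} ∋ M.
size 2: {B,Y}, {B,Z}, {Y,Z}; under {B,Y} C still reaches {M,Z} ∋ M.
C↔M cannot be blocked by any observed set — no back-door set.
No mediator lies on a directed C→…→M path.
Neither criterion identifies P(M|do(C)) in this graph.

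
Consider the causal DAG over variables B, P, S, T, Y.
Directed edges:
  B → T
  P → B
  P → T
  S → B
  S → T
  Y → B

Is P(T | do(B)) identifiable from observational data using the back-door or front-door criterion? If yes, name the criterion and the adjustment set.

desc(B)\{B}={T}; candidates ⊆ {P,S,Y}.
size 0: {}; under {} B still reaches {P,S,T,Y} ∋ T.
size 1: {P}, {S}, {Y}; under {P} B still reaches {S,T,Y} ∋ T.
{P,S}: B⊥T given {P,S} in G with B→· removed — back-door holds.
P(T|do(B)) = Σ_{P,S} P(T|B,P,S)·P(P,S).

P(T|do(B)): backdoor, adjust for {P, S}.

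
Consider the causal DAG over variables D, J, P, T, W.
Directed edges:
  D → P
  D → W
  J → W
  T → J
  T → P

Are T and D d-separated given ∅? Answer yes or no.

Yes — T ⊥ D | ∅.

Bayes-Ball from T | ∅ reaches {J,P,W}.
D ∉ reach(T|∅) ⇒ T ⊥ D | ∅.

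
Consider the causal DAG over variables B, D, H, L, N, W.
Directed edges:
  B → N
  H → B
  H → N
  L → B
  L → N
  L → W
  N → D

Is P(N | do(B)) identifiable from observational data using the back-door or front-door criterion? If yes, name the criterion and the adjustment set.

P(N|do(B)): backdoor, adjust for {H, L}.

desc(B)\{B}={D,N}; candidates ⊆ {H,L,W}.
size 0: {}; under {} B still reaches {D,H,L,N,W} ∋ N.
size 1: {H}, {L}, {W}; under {H} B still reaches {D,L,N,W} ∋ N.
{H,L}: B⊥N given {H,L} in G with B→· removed — back-door holds.
P(N|do(B)) = Σ_{H,L} P(N|B,H,L)·P(H,L).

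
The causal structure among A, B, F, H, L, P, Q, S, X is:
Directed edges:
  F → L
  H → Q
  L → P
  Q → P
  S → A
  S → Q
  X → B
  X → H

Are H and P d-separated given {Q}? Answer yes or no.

Bayes-Ball from H | {Q} reaches {A,B,S,X}.
P ∉ reach(H|{Q}) ⇒ H ⊥ P | {Q}.

Yes — H ⊥ P | {Q}.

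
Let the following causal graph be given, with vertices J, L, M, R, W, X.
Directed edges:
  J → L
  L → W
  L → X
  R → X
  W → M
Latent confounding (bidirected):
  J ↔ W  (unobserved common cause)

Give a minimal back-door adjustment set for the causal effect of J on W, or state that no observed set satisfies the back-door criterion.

desc(J)\{J}={L,M,W,X}; candidates ⊆ {R}.
J↔W: latent back-door arc(s) into J.
size 0: {}; under {} J still reaches {M,W} ∋ W.
size 1: {R}; under {R} J still reaches {M,W} ∋ W.
J↔W cannot be blocked by any observed set — no back-door set.

J→W: no observed back-door set.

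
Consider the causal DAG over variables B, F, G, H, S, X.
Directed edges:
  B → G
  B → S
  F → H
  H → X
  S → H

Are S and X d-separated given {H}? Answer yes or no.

Bayes-Ball from S | {H} reaches {B,F,G}.
X ∉ reach(S|{H}) ⇒ S ⊥ X | {H}.

Yes — S ⊥ X | {H}.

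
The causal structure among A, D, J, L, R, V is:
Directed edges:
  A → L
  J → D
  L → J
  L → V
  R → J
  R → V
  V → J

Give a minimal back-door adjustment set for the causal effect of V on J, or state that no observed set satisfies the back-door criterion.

desc(V)\{V}={D,J}; candidates ⊆ {A,L,R}.
size 0: {}; under {} V still reaches {A,D,J,L,R} ∋ J.
size 1: {A}, {L}, {R}; under {A} V still reaches {D,J,L,R} ∋ J.
{L,R}: V⊥J given {L,R} in G with V→· removed — back-door holds.

V→J: minimal back-door set {L, R}.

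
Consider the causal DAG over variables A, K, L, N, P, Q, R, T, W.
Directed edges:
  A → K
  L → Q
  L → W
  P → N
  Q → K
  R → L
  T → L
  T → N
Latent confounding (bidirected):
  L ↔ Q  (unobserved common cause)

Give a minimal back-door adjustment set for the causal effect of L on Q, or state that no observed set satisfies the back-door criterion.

desc(L)\{L}={K,Q,W}; candidates ⊆ {A,N,P,R,T}.
L↔Q: latent back-door arc(s) into L.
size 0: {}; under {} L still reaches {K,N,Q,R,T} ∋ Q.
size 1: {A}, {N}, {P} …(+2); under {A} L still reaches {K,N,Q,R,T} ∋ Q.
size 2: {A,N}, {A,P}, {A,R} …(+7); under {A,N} L still reaches {K,P,Q,R,T} ∋ Q.
L↔Q cannot be blocked by any observed set — no back-door set.

L→Q: no observed back-door set.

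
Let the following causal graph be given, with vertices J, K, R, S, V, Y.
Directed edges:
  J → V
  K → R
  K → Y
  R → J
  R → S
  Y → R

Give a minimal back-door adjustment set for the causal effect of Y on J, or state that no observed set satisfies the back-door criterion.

desc(Y)\{Y}={J,R,S,V}; candidates ⊆ {K}.
size 0: {}; under {} Y still reaches {J,K,R,S,V} ∋ J.
{K}: Y⊥J given {K} in G with Y→· removed — back-door holds.

Y→J: minimal back-door set {K}.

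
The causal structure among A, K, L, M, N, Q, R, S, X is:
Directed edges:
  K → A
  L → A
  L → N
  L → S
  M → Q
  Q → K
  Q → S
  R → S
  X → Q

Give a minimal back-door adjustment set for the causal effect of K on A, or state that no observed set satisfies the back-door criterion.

desc(K)\{K}={A}; candidates ⊆ {L,M,N,Q,R,S,X}.
∅: K⊥A given ∅ in G with K→· removed — back-door holds.

K→A: minimal back-door set ∅.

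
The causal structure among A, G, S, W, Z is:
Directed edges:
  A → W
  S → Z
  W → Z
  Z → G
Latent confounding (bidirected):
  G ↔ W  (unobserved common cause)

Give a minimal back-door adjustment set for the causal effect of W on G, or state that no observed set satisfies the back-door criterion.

W→G: no observed back-door set.

desc(W)\{W}={G,Z}; candidates ⊆ {A,S}.
W↔G: latent back-door arc(s) into W.
size 0: {}; under {} W still reaches {A,G} ∋ G.
size 1: {A}, {S}; under {A} W still reaches {G} ∋ G.
size 2: {A,S}; under {A,S} W still reaches {G} ∋ G.
W↔G cannot be blocked by any observed set — no back-door set.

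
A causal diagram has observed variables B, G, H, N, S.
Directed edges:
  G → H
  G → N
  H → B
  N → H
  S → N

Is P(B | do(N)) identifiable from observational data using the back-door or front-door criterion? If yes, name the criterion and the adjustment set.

desc(N)\{N}={B,H}; candidates ⊆ {G,S}.
size 0: {}; under {} N still reaches {B,G,H,S} ∋ B.
{G}: N⊥B given {G} in G with N→· removed — back-door holds.
P(B|do(N)) = Σ_{G} P(B|N,G)·P(G).

P(B|do(N)): backdoor, adjust for {G}.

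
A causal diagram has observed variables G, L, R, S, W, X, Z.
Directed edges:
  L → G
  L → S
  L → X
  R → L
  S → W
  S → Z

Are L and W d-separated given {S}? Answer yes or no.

Yes — L ⊥ W | {S}.

Bayes-Ball from L | {S} reaches {G,R,X}.
W ∉ reach(L|{S}) ⇒ L ⊥ W | {S}.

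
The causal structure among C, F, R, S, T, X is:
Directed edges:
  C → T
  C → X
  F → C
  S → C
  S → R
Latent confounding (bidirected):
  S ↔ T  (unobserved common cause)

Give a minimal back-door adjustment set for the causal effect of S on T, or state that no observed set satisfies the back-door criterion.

desc(S)\{S}={C,R,T,X}; candidates ⊆ {F}.
S↔T: latent back-door arc(s) into S.
size 0: {}; under {} S still reaches {T} ∋ T.
size 1: {F}; under {F} S still reaches {T} ∋ T.
S↔T cannot be blocked by any observed set — no back-door set.

S→T: no observed back-door set.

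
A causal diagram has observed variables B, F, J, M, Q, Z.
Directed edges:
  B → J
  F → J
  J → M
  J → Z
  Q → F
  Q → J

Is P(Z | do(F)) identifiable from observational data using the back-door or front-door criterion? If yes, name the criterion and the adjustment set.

desc(F)\{F}={J,M,Z}; candidates ⊆ {B,Q}.
size 0: {}; under {} F still reaches {J,M,Q,Z} ∋ Z.
{Q}: F⊥Z given {Q} in G with F→· removed — back-door holds.
P(Z|do(F)) = Σ_{Q} P(Z|F,Q)·P(Q).

P(Z|do(F)): backdoor, adjust for {Q}.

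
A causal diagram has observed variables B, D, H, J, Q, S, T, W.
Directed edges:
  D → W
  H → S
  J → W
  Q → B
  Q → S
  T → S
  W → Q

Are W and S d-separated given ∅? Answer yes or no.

Bayes-Ball from W | ∅ reaches {B,D,J,Q,S}.
S ∈ reach(W|∅) ⇒ W ⊥̸ S | ∅.

No — W and S are d-connected given ∅.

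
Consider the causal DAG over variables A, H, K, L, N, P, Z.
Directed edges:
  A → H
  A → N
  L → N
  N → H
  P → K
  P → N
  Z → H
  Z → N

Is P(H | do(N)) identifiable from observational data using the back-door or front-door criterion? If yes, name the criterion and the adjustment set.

P(H|do(N)): backdoor, adjust for {A, Z}.

desc(N)\{N}={H}; candidates ⊆ {A,K,L,P,Z}.
size 0: {}; under {} N still reaches {A,H,K,L,P,Z} ∋ H.
size 1: {A}, {K}, {L} …(+2); under {A} N still reaches {H,K,L,P,Z} ∋ H.
{A,Z}: N⊥H given {A,Z} in G with N→· removed — back-door holds.
P(H|do(N)) = Σ_{A,Z} P(H|N,A,Z)·P(A,Z).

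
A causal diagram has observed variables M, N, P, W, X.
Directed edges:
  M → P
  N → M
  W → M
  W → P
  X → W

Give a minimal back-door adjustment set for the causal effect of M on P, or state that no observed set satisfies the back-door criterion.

M→P: minimal back-door set {W}.

desc(M)\{M}={P}; candidates ⊆ {N,W,X}.
size 0: {}; under {} M still reaches {N,P,W,X} ∋ P.
{W}: M⊥P given {W} in G with M→· removed — back-door holds.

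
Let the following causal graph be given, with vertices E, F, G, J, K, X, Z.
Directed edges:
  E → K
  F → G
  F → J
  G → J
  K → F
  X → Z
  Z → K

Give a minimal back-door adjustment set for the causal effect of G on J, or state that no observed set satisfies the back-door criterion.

desc(G)\{G}={J}; candidates ⊆ {E,F,K,X,Z}.
size 0: {}; under {} G still reaches {E,F,J,K,X,Z} ∋ J.
{F}: G⊥J given {F} in G with G→· removed — back-door holds.

G→J: minimal back-door set {F}.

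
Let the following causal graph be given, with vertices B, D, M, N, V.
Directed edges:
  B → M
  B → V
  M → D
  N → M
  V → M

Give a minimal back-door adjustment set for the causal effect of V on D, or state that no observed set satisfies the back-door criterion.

desc(V)\{V}={D,M}; candidates ⊆ {B,N}.
size 0: {}; under {} V still reaches {B,D,M} ∋ D.
{B}: V⊥D given {B} in G with V→· removed — back-door holds.

V→D: minimal back-door set {B}.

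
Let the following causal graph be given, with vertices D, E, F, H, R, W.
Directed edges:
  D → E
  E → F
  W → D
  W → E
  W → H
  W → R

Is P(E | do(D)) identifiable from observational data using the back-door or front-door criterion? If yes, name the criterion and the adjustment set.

P(E|do(D)): backdoor, adjust for {W}.

desc(D)\{D}={E,F}; candidates ⊆ {H,R,W}.
size 0: {}; under {} D still reaches {E,F,H,R,W} ∋ E.
{W}: D⊥E given {W} in G with D→· removed — back-door holds.
P(E|do(D)) = Σ_{W} P(E|D,W)·P(W).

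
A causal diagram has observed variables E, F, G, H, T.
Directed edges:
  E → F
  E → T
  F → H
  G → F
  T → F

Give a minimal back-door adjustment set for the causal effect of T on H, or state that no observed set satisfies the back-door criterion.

desc(T)\{T}={F,H}; candidates ⊆ {E,G}.
size 0: {}; under {} T still reaches {E,F,H} ∋ H.
{E}: T⊥H given {E} in G with T→· removed — back-door holds.

T→H: minimal back-door set {E}.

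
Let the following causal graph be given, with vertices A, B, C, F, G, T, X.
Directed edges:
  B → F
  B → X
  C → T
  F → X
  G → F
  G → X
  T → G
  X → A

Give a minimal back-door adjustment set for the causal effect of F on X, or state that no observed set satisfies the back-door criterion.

F→X: minimal back-door set {B, G}.

desc(F)\{F}={A,X}; candidates ⊆ {B,C,G,T}.
size 0: {}; under {} F still reaches {A,B,C,G,T,X} ∋ X.
size 1: {B}, {C}, {G} …(+1); under {B} F still reaches {A,C,G,T,X} ∋ X.
{B,G}: F⊥X given {B,G} in G with F→· removed — back-door holds.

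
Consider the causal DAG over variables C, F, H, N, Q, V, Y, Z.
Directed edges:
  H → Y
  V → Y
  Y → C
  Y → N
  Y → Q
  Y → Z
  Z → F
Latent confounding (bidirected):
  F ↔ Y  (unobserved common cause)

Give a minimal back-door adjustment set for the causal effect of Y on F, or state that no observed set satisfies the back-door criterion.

Y→F: no observed back-door set.

desc(Y)\{Y}={C,F,N,Q,Z}; candidates ⊆ {H,V}.
Y↔F: latent back-door arc(s) into Y.
size 0: {}; under {} Y still reaches {F,H,V} ∋ F.
size 1: {H}, {V}; under {H} Y still reaches {F,V} ∋ F.
size 2: {H,V}; under {H,V} Y still reaches {F} ∋ F.
Y↔F cannot be blocked by any observed set — no back-door set.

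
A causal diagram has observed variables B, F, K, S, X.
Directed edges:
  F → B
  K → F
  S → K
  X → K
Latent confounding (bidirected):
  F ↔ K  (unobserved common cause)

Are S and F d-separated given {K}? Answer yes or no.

Bayes-Ball from S | {K} reaches {B,F,X}.
F ∈ reach(S|{K}) ⇒ S ⊥̸ F | {K}.

No — S and F are d-connected given {K}.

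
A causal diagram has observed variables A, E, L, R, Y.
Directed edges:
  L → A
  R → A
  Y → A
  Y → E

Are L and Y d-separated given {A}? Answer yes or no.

No — L and Y are d-connected given {A}.

Bayes-Ball from L | {A} reaches {E,R,Y}.
Y ∈ reach(L|{A}) ⇒ L ⊥̸ Y | {A}.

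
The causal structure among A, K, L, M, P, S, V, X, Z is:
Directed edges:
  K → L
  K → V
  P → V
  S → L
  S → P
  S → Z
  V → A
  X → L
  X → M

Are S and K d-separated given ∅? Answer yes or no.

Yes — S ⊥ K | ∅.

Bayes-Ball from S | ∅ reaches {A,L,P,V,Z}.
K ∉ reach(S|∅) ⇒ S ⊥ K | ∅.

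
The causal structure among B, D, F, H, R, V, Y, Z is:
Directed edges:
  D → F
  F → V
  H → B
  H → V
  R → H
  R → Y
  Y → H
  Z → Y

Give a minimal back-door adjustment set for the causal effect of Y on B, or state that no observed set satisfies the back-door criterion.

Y→B: minimal back-door set {R}.

desc(Y)\{Y}={B,H,V}; candidates ⊆ {D,F,R,Z}.
size 0: {}; under {} Y still reaches {B,H,R,V,Z} ∋ B.
{R}: Y⊥B given {R} in G with Y→· removed — back-door holds.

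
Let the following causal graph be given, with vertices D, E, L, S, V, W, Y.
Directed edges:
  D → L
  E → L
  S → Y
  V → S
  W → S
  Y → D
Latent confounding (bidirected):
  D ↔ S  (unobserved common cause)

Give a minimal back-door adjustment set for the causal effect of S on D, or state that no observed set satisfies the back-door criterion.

S→D: no observed back-door set.

desc(S)\{S}={D,L,Y}; candidates ⊆ {E,V,W}.
S↔D: latent back-door arc(s) into S.
size 0: {}; under {} S still reaches {D,L,V,W} ∋ D.
size 1: {E}, {V}, {W}; under {E} S still reaches {D,L,V,W} ∋ D.
size 2: {E,V}, {E,W}, {V,W}; under {E,V} S still reaches {D,L,W} ∋ D.
S↔D cannot be blocked by any observed set — no back-door set.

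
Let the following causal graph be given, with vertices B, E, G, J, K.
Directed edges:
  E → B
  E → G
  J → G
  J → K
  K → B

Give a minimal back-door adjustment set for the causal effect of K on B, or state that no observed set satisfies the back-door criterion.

K→B: minimal back-door set ∅.

desc(K)\{K}={B}; candidates ⊆ {E,G,J}.
∅: K⊥B given ∅ in G with K→· removed — back-door holds.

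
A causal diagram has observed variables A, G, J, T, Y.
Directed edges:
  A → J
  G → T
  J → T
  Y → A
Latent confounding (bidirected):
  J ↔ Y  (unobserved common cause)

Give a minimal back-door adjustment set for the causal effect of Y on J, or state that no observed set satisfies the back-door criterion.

desc(Y)\{Y}={A,J,T}; candidates ⊆ {G}.
Y↔J: latent back-door arc(s) into Y.
size 0: {}; under {} Y still reaches {J,T} ∋ J.
size 1: {G}; under {G} Y still reaches {J,T} ∋ J.
Y↔J cannot be blocked by any observed set — no back-door set.

Y→J: no observed back-door set.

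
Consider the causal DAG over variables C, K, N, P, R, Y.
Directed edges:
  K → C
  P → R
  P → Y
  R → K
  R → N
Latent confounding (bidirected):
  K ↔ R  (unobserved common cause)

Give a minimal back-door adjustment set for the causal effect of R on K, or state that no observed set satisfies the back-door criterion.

desc(R)\{R}={C,K,N}; candidates ⊆ {P,Y}.
R↔K: latent back-door arc(s) into R.
size 0: {}; under {} R still reaches {C,K,P,Y} ∋ K.
size 1: {P}, {Y}; under {P} R still reaches {C,K} ∋ K.
size 2: {P,Y}; under {P,Y} R still reaches {C,K} ∋ K.
R↔K cannot be blocked by any observed set — no back-door set.

R→K: no observed back-door set.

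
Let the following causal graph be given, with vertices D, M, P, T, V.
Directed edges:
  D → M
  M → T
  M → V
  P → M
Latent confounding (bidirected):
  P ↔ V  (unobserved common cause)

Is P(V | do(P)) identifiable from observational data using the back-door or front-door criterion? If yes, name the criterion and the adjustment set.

desc(P)\{P}={M,T,V}; candidates ⊆ {D}.
P↔V: latent back-door arc(s) into P.
size 0: {}; under {} P still reaches {V} ∋ V.
size 1: {D}; under {D} P still reaches {V} ∋ V.
P↔V cannot be blocked by any observed set — no back-door set.
{M}: (i) intercepts every directed P→V path; (ii) no back-door P→{M}; (iii) {P} blocks every back-door {M}→V. Front-door holds.
P(V|do(P)) = Σ_{M} P(M|P) Σ_{P'} P(V|M,P')P(P').

P(V|do(P)): frontdoor, adjust for {M}.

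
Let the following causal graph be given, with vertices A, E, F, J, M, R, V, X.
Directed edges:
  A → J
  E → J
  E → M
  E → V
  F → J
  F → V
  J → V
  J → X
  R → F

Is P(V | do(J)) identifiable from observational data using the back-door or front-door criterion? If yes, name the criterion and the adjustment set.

desc(J)\{J}={V,X}; candidates ⊆ {A,E,F,M,R}.
size 0: {}; under {} J still reaches {A,E,F,M,R,V} ∋ V.
size 1: {A}, {E}, {F} …(+2); under {A} J still reaches {E,F,M,R,V} ∋ V.
{E,F}: J⊥V given {E,F} in G with J→· removed — back-door holds.
P(V|do(J)) = Σ_{E,F} P(V|J,E,F)·P(E,F).

P(V|do(J)): backdoor, adjust for {E, F}.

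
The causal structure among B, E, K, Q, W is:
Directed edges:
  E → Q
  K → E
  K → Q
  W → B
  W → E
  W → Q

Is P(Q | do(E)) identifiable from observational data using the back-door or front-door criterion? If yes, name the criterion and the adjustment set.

desc(E)\{E}={Q}; candidates ⊆ {B,K,W}.
size 0: {}; under {} E still reaches {B,K,Q,W} ∋ Q.
size 1: {B}, {K}, {W}; under {B} E still reaches {K,Q,W} ∋ Q.
{K,W}: E⊥Q given {K,W} in G with E→· removed — back-door holds.
P(Q|do(E)) = Σ_{K,W} P(Q|E,K,W)·P(K,W).

P(Q|do(E)): backdoor, adjust for {K, W}.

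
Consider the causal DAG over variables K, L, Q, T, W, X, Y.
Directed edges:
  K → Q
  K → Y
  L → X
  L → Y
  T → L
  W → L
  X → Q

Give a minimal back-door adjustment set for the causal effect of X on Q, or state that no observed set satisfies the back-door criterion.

X→Q: minimal back-door set ∅.

desc(X)\{X}={Q}; candidates ⊆ {K,L,T,W,Y}.
∅: X⊥Q given ∅ in G with X→· removed — back-door holds.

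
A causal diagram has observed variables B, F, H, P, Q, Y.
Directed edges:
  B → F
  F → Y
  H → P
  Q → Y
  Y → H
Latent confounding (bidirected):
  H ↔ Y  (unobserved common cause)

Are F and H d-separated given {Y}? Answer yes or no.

No — F and H are d-connected given {Y}.

Bayes-Ball from F | {Y} reaches {B,H,P,Q}.
H ∈ reach(F|{Y}) ⇒ F ⊥̸ H | {Y}.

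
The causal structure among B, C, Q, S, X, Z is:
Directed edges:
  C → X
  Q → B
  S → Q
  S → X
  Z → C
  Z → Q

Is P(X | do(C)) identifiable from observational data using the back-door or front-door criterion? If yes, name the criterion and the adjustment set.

P(X|do(C)): backdoor, adjust for ∅.

desc(C)\{C}={X}; candidates ⊆ {B,Q,S,Z}.
∅: C⊥X given ∅ in G with C→· removed — back-door holds.
P(X|do(C)) = P(X|C) — no adjustment needed.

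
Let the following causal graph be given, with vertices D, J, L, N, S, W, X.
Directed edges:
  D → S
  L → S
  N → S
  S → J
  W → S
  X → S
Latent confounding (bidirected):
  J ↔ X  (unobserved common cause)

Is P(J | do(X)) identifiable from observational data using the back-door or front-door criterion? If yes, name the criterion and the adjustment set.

desc(X)\{X}={J,S}; candidates ⊆ {D,L,N,W}.
X↔J: latent back-door arc(s) into X.
size 0: {}; under {} X still reaches {J} ∋ J.
size 1: {D}, {L}, {N} …(+1); under {D} X still reaches {J} ∋ J.
size 2: {D,L}, {D,N}, {D,W} …(+3); under {D,L} X still reaches {J} ∋ J.
X↔J cannot be blocked by any observed set — no back-door set.
{S}: (i) intercepts every directed X→J path; (ii) no back-door X→{S}; (iii) {X} blocks every back-door {S}→J. Front-door holds.
P(J|do(X)) = Σ_{S} P(S|X) Σ_{X'} P(J|S,X')P(X').

P(J|do(X)): frontdoor, adjust for {S}.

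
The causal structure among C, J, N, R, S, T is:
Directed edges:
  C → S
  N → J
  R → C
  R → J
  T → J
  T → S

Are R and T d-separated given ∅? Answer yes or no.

Bayes-Ball from R | ∅ reaches {C,J,S}.
T ∉ reach(R|∅) ⇒ R ⊥ T | ∅.

Yes — R ⊥ T | ∅.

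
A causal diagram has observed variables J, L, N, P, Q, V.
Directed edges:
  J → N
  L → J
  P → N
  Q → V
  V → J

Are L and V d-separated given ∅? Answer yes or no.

Bayes-Ball from L | ∅ reaches {J,N}.
V ∉ reach(L|∅) ⇒ L ⊥ V | ∅.

Yes — L ⊥ V | ∅.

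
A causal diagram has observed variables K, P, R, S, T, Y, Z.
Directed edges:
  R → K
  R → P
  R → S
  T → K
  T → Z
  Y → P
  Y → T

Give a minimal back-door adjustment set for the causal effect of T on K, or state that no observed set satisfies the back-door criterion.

desc(T)\{T}={K,Z}; candidates ⊆ {P,R,S,Y}.
∅: T⊥K given ∅ in G with T→· removed — back-door holds.

T→K: minimal back-door set ∅.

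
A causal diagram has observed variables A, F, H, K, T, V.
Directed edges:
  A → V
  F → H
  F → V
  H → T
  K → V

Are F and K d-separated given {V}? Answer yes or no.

No — F and K are d-connected given {V}.

Bayes-Ball from F | {V} reaches {A,H,K,T}.
K ∈ reach(F|{V}) ⇒ F ⊥̸ K | {V}.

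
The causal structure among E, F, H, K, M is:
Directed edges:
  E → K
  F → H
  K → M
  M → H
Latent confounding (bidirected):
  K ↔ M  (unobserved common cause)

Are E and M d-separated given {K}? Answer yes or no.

No — E and M are d-connected given {K}.

Bayes-Ball from E | {K} reaches {H,M}.
M ∈ reach(E|{K}) ⇒ E ⊥̸ M | {K}.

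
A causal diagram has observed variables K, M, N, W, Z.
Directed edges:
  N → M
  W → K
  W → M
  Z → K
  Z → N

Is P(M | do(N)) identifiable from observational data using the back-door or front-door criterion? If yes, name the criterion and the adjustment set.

desc(N)\{N}={M}; candidates ⊆ {K,W,Z}.
∅: N⊥M given ∅ in G with N→· removed — back-door holds.
P(M|do(N)) = P(M|N) — no adjustment needed.

P(M|do(N)): backdoor, adjust for ∅.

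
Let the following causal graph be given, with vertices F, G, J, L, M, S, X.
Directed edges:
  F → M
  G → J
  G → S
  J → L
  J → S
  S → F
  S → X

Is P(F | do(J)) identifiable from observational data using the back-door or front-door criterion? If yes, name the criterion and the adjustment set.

P(F|do(J)): backdoor, adjust for {G}.

desc(J)\{J}={F,L,M,S,X}; candidates ⊆ {G}.
size 0: {}; under {} J still reaches {F,G,M,S,X} ∋ F.
{G}: J⊥F given {G} in G with J→· removed — back-door holds.
P(F|do(J)) = Σ_{G} P(F|J,G)·P(G).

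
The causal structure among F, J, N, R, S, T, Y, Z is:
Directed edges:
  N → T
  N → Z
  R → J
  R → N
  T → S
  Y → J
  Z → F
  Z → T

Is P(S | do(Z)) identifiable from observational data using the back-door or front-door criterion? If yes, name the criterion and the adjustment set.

desc(Z)\{Z}={F,S,T}; candidates ⊆ {J,N,R,Y}.
size 0: {}; under {} Z still reaches {J,N,R,S,T} ∋ S.
{N}: Z⊥S given {N} in G with Z→· removed — back-door holds.
P(S|do(Z)) = Σ_{N} P(S|Z,N)·P(N).

P(S|do(Z)): backdoor, adjust for {N}.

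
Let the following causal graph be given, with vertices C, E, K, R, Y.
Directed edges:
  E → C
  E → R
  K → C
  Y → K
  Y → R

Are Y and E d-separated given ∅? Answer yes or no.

Yes — Y ⊥ E | ∅.

Bayes-Ball from Y | ∅ reaches {C,K,R}.
E ∉ reach(Y|∅) ⇒ Y ⊥ E | ∅.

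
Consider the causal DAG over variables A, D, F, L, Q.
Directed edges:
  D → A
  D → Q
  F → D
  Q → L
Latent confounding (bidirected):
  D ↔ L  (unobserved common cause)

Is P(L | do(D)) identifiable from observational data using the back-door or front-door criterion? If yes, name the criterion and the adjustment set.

P(L|do(D)): frontdoor, adjust for {Q}.

desc(D)\{D}={A,L,Q}; candidates ⊆ {F}.
D↔L: latent back-door arc(s) into D.
size 0: {}; under {} D still reaches {F,L} ∋ L.
size 1: {F}; under {F} D still reaches {L} ∋ L.
D↔L cannot be blocked by any observed set — no back-door set.
{Q}: (i) intercepts every directed D→L path; (ii) no back-door D→{Q}; (iii) {D} blocks every back-door {Q}→L. Front-door holds.
P(L|do(D)) = Σ_{Q} P(Q|D) Σ_{D'} P(L|Q,D')P(D').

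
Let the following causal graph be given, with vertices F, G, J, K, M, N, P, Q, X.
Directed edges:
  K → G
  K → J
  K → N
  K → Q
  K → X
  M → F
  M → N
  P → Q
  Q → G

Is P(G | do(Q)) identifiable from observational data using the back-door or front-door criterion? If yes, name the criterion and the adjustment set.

P(G|do(Q)): backdoor, adjust for {K}.

desc(Q)\{Q}={G}; candidates ⊆ {F,J,K,M,N,P,X}.
size 0: {}; under {} Q still reaches {G,J,K,N,P,X} ∋ G.
{K}: Q⊥G given {K} in G with Q→· removed — back-door holds.
P(G|do(Q)) = Σ_{K} P(G|Q,K)·P(K).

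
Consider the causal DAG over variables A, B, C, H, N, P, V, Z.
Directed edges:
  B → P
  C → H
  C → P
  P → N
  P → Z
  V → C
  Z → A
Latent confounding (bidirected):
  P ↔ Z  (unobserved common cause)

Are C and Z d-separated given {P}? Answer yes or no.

Bayes-Ball from C | {P} reaches {A,B,H,V,Z}.
Z ∈ reach(C|{P}) ⇒ C ⊥̸ Z | {P}.

No — C and Z are d-connected given {P}.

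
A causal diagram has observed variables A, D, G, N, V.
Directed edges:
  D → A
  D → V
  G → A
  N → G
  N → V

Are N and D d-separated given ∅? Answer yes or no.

Yes — N ⊥ D | ∅.

Bayes-Ball from N | ∅ reaches {A,G,V}.
D ∉ reach(N|∅) ⇒ N ⊥ D | ∅.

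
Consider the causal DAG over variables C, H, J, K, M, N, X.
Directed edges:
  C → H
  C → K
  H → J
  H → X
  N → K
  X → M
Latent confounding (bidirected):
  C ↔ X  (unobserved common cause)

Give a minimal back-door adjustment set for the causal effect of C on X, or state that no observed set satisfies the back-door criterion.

C→X: no observed back-door set.

desc(C)\{C}={H,J,K,M,X}; candidates ⊆ {N}.
C↔X: latent back-door arc(s) into C.
size 0: {}; under {} C still reaches {M,X} ∋ X.
size 1: {N}; under {N} C still reaches {M,X} ∋ X.
C↔X cannot be blocked by any observed set — no back-door set.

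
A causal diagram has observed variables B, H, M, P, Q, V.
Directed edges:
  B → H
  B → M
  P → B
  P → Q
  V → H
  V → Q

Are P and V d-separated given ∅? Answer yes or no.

Yes — P ⊥ V | ∅.

Bayes-Ball from P | ∅ reaches {B,H,M,Q}.
V ∉ reach(P|∅) ⇒ P ⊥ V | ∅.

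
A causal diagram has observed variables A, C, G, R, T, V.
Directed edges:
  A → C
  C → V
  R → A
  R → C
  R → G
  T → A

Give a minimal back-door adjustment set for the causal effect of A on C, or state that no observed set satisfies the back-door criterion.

desc(A)\{A}={C,V}; candidates ⊆ {G,R,T}.
size 0: {}; under {} A still reaches {C,G,R,T,V} ∋ C.
{R}: A⊥C given {R} in G with A→· removed — back-door holds.

A→C: minimal back-door set {R}.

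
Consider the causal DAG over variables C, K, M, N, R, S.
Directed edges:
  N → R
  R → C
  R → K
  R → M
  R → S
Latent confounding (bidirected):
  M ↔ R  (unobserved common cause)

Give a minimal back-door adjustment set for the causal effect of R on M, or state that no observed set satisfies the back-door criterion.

desc(R)\{R}={C,K,M,S}; candidates ⊆ {N}.
R↔M: latent back-door arc(s) into R.
size 0: {}; under {} R still reaches {M,N} ∋ M.
size 1: {N}; under {N} R still reaches {M} ∋ M.
R↔M cannot be blocked by any observed set — no back-door set.

R→M: no observed back-door set.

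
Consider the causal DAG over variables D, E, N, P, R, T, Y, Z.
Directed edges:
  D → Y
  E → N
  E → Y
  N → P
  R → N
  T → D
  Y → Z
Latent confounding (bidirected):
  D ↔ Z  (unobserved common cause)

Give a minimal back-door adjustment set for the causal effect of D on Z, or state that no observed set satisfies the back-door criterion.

D→Z: no observed back-door set.

desc(D)\{D}={Y,Z}; candidates ⊆ {E,N,P,R,T}.
D↔Z: latent back-door arc(s) into D.
size 0: {}; under {} D still reaches {T,Z} ∋ Z.
size 1: {E}, {N}, {P} …(+2); under {E} D still reaches {T,Z} ∋ Z.
size 2: {E,N}, {E,P}, {E,R} …(+7); under {E,N} D still reaches {T,Z} ∋ Z.
D↔Z cannot be blocked by any observed set — no back-door set.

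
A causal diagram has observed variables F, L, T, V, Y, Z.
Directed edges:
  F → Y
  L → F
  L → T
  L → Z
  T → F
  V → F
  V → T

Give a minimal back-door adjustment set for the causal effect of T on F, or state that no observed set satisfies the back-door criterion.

T→F: minimal back-door set {L, V}.

desc(T)\{T}={F,Y}; candidates ⊆ {L,V,Z}.
size 0: {}; under {} T still reaches {F,L,V,Y,Z} ∋ F.
size 1: {L}, {V}, {Z}; under {L} T still reaches {F,V,Y} ∋ F.
{L,V}: T⊥F given {L,V} in G with T→· removed — back-door holds.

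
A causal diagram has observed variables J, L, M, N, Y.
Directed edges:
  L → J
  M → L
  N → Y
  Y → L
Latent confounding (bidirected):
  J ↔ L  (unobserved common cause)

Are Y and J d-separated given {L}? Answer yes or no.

No — Y and J are d-connected given {L}.

Bayes-Ball from Y | {L} reaches {J,M,N}.
J ∈ reach(Y|{L}) ⇒ Y ⊥̸ J | {L}.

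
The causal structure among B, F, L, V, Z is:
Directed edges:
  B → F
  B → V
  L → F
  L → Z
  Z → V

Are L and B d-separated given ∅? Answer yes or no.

Yes — L ⊥ B | ∅.

Bayes-Ball from L | ∅ reaches {F,V,Z}.
B ∉ reach(L|∅) ⇒ L ⊥ B | ∅.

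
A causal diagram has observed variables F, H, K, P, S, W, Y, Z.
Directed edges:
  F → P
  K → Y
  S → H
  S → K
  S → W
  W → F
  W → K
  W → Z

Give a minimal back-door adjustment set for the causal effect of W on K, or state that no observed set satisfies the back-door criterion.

W→K: minimal back-door set {S}.

desc(W)\{W}={F,K,P,Y,Z}; candidates ⊆ {H,S}.
size 0: {}; under {} W still reaches {H,K,S,Y} ∋ K.
{S}: W⊥K given {S} in G with W→· removed — back-door holds.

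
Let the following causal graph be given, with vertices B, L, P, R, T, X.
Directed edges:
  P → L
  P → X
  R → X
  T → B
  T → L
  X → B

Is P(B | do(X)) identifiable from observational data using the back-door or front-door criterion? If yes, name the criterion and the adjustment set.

desc(X)\{X}={B}; candidates ⊆ {L,P,R,T}.
∅: X⊥B given ∅ in G with X→· removed — back-door holds.
P(B|do(X)) = P(B|X) — no adjustment needed.

P(B|do(X)): backdoor, adjust for ∅.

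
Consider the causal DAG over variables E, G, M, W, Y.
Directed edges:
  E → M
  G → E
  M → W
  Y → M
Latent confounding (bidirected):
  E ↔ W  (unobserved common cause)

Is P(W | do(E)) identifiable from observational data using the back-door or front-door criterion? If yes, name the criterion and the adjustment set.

desc(E)\{E}={M,W}; candidates ⊆ {G,Y}.
E↔W: latent back-door arc(s) into E.
size 0: {}; under {} E still reaches {G,W} ∋ W.
size 1: {G}, {Y}; under {G} E still reaches {W} ∋ W.
size 2: {G,Y}; under {G,Y} E still reaches {W} ∋ W.
E↔W cannot be blocked by any observed set — no back-door set.
{M}: (i) intercepts every directed E→W path; (ii) no back-door E→{M}; (iii) {E} blocks every back-door {M}→W. Front-door holds.
P(W|do(E)) = Σ_{M} P(M|E) Σ_{E'} P(W|M,E')P(E').

P(W|do(E)): frontdoor, adjust for {M}.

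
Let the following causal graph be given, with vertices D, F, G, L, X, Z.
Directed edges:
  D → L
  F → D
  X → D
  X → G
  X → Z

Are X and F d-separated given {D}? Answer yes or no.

Bayes-Ball from X | {D} reaches {F,G,Z}.
F ∈ reach(X|{D}) ⇒ X ⊥̸ F | {D}.

No — X and F are d-connected given {D}.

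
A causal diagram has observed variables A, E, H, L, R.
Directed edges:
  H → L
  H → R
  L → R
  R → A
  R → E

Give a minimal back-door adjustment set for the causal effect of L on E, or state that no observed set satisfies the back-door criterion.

L→E: minimal back-door set {H}.

desc(L)\{L}={A,E,R}; candidates ⊆ {H}.
size 0: {}; under {} L still reaches {A,E,H,R} ∋ E.
{H}: L⊥E given {H} in G with L→· removed — back-door holds.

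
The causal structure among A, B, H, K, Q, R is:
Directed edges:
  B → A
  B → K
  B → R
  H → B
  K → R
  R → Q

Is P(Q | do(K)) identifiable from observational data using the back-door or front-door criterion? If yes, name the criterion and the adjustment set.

P(Q|do(K)): backdoor, adjust for {B}.

desc(K)\{K}={Q,R}; candidates ⊆ {A,B,H}.
size 0: {}; under {} K still reaches {A,B,H,Q,R} ∋ Q.
{B}: K⊥Q given {B} in G with K→· removed — back-door holds.
P(Q|do(K)) = Σ_{B} P(Q|K,B)·P(B).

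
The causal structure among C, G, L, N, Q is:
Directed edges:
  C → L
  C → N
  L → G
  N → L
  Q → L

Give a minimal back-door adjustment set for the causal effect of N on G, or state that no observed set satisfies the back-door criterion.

desc(N)\{N}={G,L}; candidates ⊆ {C,Q}.
size 0: {}; under {} N still reaches {C,G,L} ∋ G.
{C}: N⊥G given {C} in G with N→· removed — back-door holds.

N→G: minimal back-door set {C}.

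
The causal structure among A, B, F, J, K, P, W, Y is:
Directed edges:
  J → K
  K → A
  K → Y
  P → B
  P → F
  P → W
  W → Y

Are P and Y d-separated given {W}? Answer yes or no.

Bayes-Ball from P | {W} reaches {B,F}.
Y ∉ reach(P|{W}) ⇒ P ⊥ Y | {W}.

Yes — P ⊥ Y | {W}.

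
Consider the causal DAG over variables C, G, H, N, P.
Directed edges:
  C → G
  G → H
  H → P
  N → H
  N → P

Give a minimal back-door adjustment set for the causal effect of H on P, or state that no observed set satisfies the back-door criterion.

desc(H)\{H}={P}; candidates ⊆ {C,G,N}.
size 0: {}; under {} H still reaches {C,G,N,P} ∋ P.
{N}: H⊥P given {N} in G with H→· removed — back-door holds.

H→P: minimal back-door set {N}.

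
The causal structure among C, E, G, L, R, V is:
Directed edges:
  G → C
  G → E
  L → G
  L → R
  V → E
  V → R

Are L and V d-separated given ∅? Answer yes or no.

Yes — L ⊥ V | ∅.

Bayes-Ball from L | ∅ reaches {C,E,G,R}.
V ∉ reach(L|∅) ⇒ L ⊥ V | ∅.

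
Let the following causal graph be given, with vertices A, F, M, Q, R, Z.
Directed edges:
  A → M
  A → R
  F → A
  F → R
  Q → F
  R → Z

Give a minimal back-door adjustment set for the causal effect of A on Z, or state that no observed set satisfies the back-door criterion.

A→Z: minimal back-door set {F}.

desc(A)\{A}={M,R,Z}; candidates ⊆ {F,Q}.
size 0: {}; under {} A still reaches {F,Q,R,Z} ∋ Z.
{F}: A⊥Z given {F} in G with A→· removed — back-door holds.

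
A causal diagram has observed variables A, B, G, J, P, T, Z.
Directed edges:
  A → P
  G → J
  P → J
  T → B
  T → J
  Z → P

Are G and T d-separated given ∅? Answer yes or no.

Bayes-Ball from G | ∅ reaches {J}.
T ∉ reach(G|∅) ⇒ G ⊥ T | ∅.

Yes — G ⊥ T | ∅.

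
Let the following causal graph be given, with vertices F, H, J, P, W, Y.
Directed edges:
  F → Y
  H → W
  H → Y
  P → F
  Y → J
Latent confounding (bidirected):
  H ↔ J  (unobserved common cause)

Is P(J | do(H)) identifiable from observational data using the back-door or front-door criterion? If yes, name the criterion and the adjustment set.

P(J|do(H)): frontdoor, adjust for {Y}.

desc(H)\{H}={J,W,Y}; candidates ⊆ {F,P}.
H↔J: latent back-door arc(s) into H.
size 0: {}; under {} H still reaches {J} ∋ J.
size 1: {F}, {P}; under {F} H still reaches {J} ∋ J.
size 2: {F,P}; under {F,P} H still reaches {J} ∋ J.
H↔J cannot be blocked by any observed set — no back-door set.
{Y}: (i) intercepts every directed H→J path; (ii) no back-door H→{Y}; (iii) {H} blocks every back-door {Y}→J. Front-door holds.
P(J|do(H)) = Σ_{Y} P(Y|H) Σ_{H'} P(J|Y,H')P(H').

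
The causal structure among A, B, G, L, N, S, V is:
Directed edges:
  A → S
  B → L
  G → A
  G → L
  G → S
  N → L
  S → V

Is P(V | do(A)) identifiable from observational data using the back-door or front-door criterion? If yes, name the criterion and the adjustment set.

desc(A)\{A}={S,V}; candidates ⊆ {B,G,L,N}.
size 0: {}; under {} A still reaches {G,L,S,V} ∋ V.
{G}: A⊥V given {G} in G with A→· removed — back-door holds.
P(V|do(A)) = Σ_{G} P(V|A,G)·P(G).

P(V|do(A)): backdoor, adjust for {G}.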